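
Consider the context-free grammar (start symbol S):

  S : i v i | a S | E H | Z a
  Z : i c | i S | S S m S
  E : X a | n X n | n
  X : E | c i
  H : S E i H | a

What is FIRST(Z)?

Z : i c contributes {i}.
Z : i S contributes {i}.
From Z : S S m S: add FIRST(S) = { a, c, i, n }.
Union: FIRST(Z) = { a, c, i, n }.

{ a, c, i, n }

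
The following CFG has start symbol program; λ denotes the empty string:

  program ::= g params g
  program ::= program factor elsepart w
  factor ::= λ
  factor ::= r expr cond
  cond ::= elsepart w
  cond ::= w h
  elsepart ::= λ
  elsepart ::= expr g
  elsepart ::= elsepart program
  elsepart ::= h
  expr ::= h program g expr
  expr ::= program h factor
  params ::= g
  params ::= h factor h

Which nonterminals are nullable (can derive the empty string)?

Directly nullable (have an λ-production): factor, elsepart.
No other nonterminal has a production whose RHS symbols are all nullable.

{ elsepart, factor }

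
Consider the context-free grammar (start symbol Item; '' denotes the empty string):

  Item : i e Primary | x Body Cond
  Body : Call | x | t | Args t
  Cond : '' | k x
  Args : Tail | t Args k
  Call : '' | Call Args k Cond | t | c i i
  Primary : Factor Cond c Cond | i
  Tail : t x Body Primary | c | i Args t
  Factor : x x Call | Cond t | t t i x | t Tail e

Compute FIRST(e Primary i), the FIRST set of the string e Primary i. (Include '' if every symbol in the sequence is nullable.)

{ e }

e is a terminal; add {e} and stop.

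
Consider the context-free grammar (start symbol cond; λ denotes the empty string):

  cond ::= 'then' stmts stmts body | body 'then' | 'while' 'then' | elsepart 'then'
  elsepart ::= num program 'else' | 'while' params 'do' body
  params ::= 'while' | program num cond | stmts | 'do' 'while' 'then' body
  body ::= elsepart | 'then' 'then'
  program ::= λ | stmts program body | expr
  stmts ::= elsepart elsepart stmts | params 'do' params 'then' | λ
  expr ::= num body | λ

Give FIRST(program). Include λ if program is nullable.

{ 'do', 'then', 'while', num, λ }

program ::= λ contributes λ.
From program ::= stmts program body: stmts, program nullable, take FIRST(stmts) ∪ FIRST(program) ∪ FIRST(body) = { 'do', 'then', 'while', num }.
From program ::= expr: add FIRST(expr) = { num, λ } (including λ since expr is nullable).
Union: FIRST(program) = { 'do', 'then', 'while', num, λ }.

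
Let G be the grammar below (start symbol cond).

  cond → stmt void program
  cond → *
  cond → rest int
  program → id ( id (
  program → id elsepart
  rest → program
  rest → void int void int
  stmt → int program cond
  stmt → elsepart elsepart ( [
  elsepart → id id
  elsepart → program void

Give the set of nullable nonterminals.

{ } (none)

No nonterminal has an empty production or an RHS whose symbols are all nullable.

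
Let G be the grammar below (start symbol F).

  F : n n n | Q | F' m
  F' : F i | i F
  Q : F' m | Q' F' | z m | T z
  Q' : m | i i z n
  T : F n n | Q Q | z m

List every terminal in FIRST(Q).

From Q : F' m: add FIRST(F') = { i, m, n, z }.
From Q : Q' F': add FIRST(Q') = { i, m }.
Q : z m contributes {z}.
From Q : T z: add FIRST(T) = { i, m, n, z }.
Union: FIRST(Q) = { i, m, n, z }.

{ i, m, n, z }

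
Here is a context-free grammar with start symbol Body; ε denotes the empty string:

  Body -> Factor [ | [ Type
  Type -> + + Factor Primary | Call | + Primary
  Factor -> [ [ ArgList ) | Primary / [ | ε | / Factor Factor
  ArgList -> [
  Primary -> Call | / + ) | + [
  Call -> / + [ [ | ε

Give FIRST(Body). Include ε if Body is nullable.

From Body -> Factor [: Factor nullable, take FIRST(Factor) ∪ {[} = { +, /, [ }.
Body -> [ Type contributes {[}.
Union: FIRST(Body) = { +, /, [ }.

{ +, /, [ }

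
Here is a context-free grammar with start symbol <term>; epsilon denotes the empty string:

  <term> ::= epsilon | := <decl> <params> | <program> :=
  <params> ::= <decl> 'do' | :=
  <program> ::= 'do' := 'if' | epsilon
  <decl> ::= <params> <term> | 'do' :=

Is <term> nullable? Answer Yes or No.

Yes

<term> has an epsilon-production, so <term> ⇒ epsilon.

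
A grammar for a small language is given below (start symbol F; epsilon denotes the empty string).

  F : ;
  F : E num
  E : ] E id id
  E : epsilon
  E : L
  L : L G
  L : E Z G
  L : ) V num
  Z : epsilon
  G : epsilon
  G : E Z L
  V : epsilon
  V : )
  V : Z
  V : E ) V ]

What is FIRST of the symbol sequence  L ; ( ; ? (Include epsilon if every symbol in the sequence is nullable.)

Add FIRST(L)\{epsilon} = { ), ] }; L is nullable, continue.
; is a terminal; add {;} and stop.

{ ), ;, ] }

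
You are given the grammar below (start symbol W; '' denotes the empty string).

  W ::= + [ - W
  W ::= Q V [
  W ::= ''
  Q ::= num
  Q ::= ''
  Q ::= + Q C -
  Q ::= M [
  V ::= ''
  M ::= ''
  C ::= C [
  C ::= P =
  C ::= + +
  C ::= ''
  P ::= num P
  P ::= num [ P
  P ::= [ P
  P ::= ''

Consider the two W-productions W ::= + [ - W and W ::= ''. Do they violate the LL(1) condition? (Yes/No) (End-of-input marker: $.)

FIRST(+ [ - W) = { + } and FIRST('') = { '' }.
The second is nullable but FOLLOW(W) = { $ } is disjoint from FIRST of the first.

No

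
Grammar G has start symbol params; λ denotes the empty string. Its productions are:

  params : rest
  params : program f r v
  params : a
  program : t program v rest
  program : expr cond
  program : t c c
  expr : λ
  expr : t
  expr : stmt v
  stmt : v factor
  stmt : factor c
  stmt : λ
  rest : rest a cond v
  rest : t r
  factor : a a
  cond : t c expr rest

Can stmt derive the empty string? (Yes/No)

stmt has an λ-production, so stmt ⇒ λ.

Yes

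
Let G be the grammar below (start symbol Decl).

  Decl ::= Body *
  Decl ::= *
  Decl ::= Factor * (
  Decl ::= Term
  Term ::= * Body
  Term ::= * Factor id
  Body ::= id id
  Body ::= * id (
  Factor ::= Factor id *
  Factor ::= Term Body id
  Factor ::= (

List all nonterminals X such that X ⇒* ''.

{ } (none)

No nonterminal has an empty production or an RHS whose symbols are all nullable.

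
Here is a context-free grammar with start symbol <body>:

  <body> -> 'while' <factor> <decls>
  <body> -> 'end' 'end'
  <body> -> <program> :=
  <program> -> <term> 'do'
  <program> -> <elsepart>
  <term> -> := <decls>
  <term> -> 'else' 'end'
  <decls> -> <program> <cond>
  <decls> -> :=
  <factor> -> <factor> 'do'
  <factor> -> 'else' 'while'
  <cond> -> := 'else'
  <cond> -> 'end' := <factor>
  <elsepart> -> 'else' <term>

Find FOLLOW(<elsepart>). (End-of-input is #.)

In <program> -> <elsepart>: <elsepart> is at the end, add FOLLOW(<program>) = { 'end', := }.
Union: FOLLOW(<elsepart>) = { 'end', := }.

{ 'end', := }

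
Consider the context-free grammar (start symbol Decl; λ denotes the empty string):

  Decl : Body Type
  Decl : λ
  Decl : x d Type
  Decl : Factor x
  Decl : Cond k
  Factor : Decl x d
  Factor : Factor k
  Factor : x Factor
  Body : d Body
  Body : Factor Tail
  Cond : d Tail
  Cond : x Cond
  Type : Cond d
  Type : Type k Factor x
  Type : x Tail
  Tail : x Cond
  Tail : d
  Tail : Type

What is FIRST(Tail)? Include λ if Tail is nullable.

{ d, x }

Tail : x Cond contributes {x}.
Tail : d contributes {d}.
From Tail : Type: add FIRST(Type) = { d, x }.
Union: FIRST(Tail) = { d, x }.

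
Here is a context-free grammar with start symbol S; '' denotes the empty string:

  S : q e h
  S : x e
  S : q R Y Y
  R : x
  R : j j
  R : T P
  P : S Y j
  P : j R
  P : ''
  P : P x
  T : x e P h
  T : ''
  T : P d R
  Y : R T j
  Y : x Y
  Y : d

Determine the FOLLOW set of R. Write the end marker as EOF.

{ d, h, j, q, x }

In S : q R Y Y: add FIRST(Y Y) = { d, j, q, x }.
In P : j R: R is at the end, add FOLLOW(P) = { d, h, j, q, x }.
In T : P d R: R is at the end, add FOLLOW(T) = { d, h, j, q, x }.
In Y : R T j: add FIRST(T j) = { d, j, q, x }.
Union: FOLLOW(R) = { d, h, j, q, x }.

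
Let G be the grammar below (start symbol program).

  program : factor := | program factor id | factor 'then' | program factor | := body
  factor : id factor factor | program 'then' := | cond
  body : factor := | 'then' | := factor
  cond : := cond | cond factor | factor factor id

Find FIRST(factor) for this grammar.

factor : id factor factor contributes {id}.
From factor : program 'then' :=: add FIRST(program) = { :=, id }.
From factor : cond: add FIRST(cond) = { :=, id }.
Union: FIRST(factor) = { :=, id }.

{ :=, id }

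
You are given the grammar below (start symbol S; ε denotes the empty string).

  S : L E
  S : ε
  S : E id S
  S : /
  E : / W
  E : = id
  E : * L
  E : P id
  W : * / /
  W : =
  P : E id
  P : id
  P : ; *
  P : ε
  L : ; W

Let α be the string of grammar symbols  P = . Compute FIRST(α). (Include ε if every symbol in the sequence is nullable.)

Add FIRST(P)\{ε} = { *, /, ;, =, id }; P is nullable, continue.
= is a terminal; add {=} and stop.

{ *, /, ;, =, id }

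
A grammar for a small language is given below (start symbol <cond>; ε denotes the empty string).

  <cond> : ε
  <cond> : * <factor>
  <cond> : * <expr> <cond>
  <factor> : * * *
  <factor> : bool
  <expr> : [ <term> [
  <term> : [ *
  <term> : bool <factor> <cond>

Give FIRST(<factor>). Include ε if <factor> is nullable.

<factor> : * * * contributes {*}.
<factor> : bool contributes {bool}.
Union: FIRST(<factor>) = { *, bool }.

{ *, bool }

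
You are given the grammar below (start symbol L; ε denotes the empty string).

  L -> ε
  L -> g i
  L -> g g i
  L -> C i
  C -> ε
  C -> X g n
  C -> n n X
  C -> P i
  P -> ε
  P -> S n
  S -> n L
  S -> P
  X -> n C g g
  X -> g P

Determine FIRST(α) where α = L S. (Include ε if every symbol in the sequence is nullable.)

{ g, i, n, ε }

Add FIRST(L)\{ε} = { g, i, n }; L is nullable, continue.
Add FIRST(S)\{ε} = { n }; S is nullable, continue.
Every symbol is nullable, so include ε.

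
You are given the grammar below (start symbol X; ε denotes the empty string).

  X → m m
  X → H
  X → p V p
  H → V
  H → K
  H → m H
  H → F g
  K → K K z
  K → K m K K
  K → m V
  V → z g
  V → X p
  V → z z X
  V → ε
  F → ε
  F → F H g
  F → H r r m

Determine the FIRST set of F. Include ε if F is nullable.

F → ε contributes ε.
From F → F H g: F, H nullable, take FIRST(F) ∪ FIRST(H) ∪ {g} = { g, m, p, r, z }.
From F → H r r m: H nullable, take FIRST(H) ∪ {r} = { g, m, p, r, z }.
Union: FIRST(F) = { g, m, p, r, z, ε }.

{ g, m, p, r, z, ε }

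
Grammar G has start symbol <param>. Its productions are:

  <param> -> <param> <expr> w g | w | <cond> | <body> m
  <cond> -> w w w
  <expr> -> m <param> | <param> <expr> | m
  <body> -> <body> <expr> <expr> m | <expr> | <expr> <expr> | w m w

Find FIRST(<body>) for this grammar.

From <body> -> <body> <expr> <expr> m: add FIRST(<body>) = { m, w }.
From <body> -> <expr>: add FIRST(<expr>) = { m, w }.
From <body> -> <expr> <expr>: add FIRST(<expr>) = { m, w }.
<body> -> w m w contributes {w}.
Union: FIRST(<body>) = { m, w }.

{ m, w }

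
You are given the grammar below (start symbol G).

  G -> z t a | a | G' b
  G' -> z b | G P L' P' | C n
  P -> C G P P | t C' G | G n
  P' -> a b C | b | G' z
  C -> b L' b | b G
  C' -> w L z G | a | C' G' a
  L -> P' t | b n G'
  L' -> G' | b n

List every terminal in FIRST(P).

From P -> C G P P: add FIRST(C) = { b }.
P -> t C' G contributes {t}.
From P -> G n: add FIRST(G) = { a, b, z }.
Union: FIRST(P) = { a, b, t, z }.

{ a, b, t, z }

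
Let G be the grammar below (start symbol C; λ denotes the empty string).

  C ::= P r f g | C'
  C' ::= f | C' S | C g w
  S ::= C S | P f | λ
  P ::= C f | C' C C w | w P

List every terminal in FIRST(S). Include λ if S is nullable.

From S ::= C S: add FIRST(C) = { f, w }.
From S ::= P f: add FIRST(P) = { f, w }.
S ::= λ contributes λ.
Union: FIRST(S) = { f, w, λ }.

{ f, w, λ }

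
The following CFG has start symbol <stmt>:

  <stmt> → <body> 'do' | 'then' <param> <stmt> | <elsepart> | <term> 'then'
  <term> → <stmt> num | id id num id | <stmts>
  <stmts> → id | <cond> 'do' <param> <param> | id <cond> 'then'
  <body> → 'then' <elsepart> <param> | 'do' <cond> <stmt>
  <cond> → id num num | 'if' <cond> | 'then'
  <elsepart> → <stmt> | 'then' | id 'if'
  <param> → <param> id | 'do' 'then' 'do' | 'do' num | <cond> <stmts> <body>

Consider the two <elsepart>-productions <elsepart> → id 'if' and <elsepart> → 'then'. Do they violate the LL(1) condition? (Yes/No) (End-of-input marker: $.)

No

FIRST(id 'if') = { id } and FIRST('then') = { 'then' }.
The FIRST sets are disjoint and neither alternative is nullable — no conflict.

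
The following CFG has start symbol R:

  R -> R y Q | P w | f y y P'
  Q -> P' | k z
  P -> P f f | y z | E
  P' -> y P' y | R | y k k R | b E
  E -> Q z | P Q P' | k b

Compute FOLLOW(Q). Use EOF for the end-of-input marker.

{ EOF, b, f, k, w, y, z }

In R -> R y Q: Q is at the end, add FOLLOW(R) = { EOF, b, f, k, w, y, z }.
In E -> Q z: add FIRST(z) = { z }.
In E -> P Q P': add FIRST(P') = { b, f, k, y }.
Union: FOLLOW(Q) = { EOF, b, f, k, w, y, z }.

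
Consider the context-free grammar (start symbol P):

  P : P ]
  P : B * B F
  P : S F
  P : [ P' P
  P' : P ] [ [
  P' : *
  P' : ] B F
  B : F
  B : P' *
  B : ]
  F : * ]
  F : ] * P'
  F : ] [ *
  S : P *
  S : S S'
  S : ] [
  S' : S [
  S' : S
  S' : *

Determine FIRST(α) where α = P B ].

{ *, [, ] }

Add FIRST(P) = { *, [, ] }; P is not nullable, stop.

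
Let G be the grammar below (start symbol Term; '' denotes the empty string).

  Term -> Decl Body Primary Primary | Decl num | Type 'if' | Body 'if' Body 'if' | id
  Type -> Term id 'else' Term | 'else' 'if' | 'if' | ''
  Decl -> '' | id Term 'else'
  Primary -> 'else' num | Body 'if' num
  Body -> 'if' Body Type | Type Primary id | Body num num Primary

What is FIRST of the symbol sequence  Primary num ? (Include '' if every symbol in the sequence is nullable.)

Add FIRST(Primary) = { 'else', 'if', id, num }; Primary is not nullable, stop.

{ 'else', 'if', id, num }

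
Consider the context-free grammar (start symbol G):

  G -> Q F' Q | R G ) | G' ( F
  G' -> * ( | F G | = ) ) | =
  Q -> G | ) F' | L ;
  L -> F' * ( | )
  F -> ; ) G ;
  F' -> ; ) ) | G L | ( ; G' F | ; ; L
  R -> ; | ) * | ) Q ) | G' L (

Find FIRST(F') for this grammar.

F' -> ; ) ) contributes {;}.
From F' -> G L: add FIRST(G) = { (, ), *, ;, = }.
F' -> ( ; G' F contributes {(}.
F' -> ; ; L contributes {;}.
Union: FIRST(F') = { (, ), *, ;, = }.

{ (, ), *, ;, = }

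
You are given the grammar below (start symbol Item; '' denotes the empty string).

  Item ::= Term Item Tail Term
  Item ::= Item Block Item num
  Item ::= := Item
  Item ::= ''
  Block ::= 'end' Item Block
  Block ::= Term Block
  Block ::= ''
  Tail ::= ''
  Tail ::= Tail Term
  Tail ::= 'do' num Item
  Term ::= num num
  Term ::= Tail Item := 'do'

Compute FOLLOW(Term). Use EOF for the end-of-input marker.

{ EOF, 'do', 'end', :=, num }

In Item ::= Term Item Tail Term: add FIRST(Item Tail Term) = { 'do', 'end', :=, num }.
In Item ::= Term Item Tail Term: Term is at the end, add FOLLOW(Item) = { EOF, 'do', 'end', :=, num }.
In Block ::= Term Block: add FIRST(Block)\{''} = { 'do', 'end', :=, num }.
  Since Block is nullable, also add FOLLOW(Block) = { 'do', 'end', :=, num }.
In Tail ::= Tail Term: Term is at the end, add FOLLOW(Tail) = { 'do', 'end', :=, num }.
Union: FOLLOW(Term) = { EOF, 'do', 'end', :=, num }.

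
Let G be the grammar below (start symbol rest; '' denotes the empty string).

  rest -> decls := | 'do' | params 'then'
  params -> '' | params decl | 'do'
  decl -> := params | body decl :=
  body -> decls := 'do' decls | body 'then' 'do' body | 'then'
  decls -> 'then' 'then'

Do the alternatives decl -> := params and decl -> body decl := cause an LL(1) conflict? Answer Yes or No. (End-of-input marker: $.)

No

FIRST(:= params) = { := } and FIRST(body decl :=) = { 'then' }.
The FIRST sets are disjoint and neither alternative is nullable — no conflict.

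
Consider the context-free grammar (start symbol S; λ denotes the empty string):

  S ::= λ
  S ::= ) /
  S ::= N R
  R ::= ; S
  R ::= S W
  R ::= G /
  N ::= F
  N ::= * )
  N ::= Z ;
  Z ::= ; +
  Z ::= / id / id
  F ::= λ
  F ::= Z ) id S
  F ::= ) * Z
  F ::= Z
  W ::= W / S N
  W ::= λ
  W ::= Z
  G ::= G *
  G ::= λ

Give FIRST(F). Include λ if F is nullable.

{ ), /, ;, λ }

F ::= λ contributes λ.
From F ::= Z ) id S: add FIRST(Z) = { /, ; }.
F ::= ) * Z contributes {)}.
From F ::= Z: add FIRST(Z) = { /, ; }.
Union: FIRST(F) = { ), /, ;, λ }.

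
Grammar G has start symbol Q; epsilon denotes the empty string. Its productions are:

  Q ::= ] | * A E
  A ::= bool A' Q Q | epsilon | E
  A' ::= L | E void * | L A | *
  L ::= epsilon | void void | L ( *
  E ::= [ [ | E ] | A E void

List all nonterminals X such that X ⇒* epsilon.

{ A, A', L }

Directly nullable (have an epsilon-production): A, L.
A' ::= L with every symbol nullable, so A' is nullable.
No other nonterminal has a production whose RHS symbols are all nullable.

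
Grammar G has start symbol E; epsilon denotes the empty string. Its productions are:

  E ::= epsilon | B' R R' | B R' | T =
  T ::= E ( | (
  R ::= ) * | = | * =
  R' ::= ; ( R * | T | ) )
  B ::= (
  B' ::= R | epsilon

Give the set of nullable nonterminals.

Directly nullable (have an epsilon-production): E, B'.
No other nonterminal has a production whose RHS symbols are all nullable.

{ B', E }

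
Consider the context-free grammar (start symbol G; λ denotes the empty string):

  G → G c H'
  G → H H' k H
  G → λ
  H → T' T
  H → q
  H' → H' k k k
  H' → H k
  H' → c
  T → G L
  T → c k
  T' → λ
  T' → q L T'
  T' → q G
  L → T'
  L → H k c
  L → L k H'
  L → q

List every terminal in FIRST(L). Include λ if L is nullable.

From L → T': add FIRST(T') = { q, λ } (including λ since T' is nullable).
From L → H k c: H nullable, take FIRST(H) ∪ {k} = { c, k, q }.
From L → L k H': L nullable, take FIRST(L) ∪ {k} = { c, k, q }.
L → q contributes {q}.
Union: FIRST(L) = { c, k, q, λ }.

{ c, k, q, λ }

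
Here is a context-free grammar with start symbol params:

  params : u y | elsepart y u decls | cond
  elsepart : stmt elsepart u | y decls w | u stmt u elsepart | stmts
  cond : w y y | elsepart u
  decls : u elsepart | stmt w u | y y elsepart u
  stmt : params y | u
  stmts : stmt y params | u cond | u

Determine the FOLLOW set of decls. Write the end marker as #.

In params : elsepart y u decls: decls is at the end, add FOLLOW(params) = { #, u, w, y }.
In elsepart : y decls w: add FIRST(w) = { w }.
Union: FOLLOW(decls) = { #, u, w, y }.

{ #, u, w, y }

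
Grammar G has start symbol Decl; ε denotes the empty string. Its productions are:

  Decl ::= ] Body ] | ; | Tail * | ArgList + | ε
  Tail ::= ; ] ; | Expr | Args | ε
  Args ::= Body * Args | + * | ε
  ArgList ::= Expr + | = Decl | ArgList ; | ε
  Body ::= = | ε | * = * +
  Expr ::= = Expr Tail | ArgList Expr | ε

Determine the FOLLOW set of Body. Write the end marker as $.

{ *, ] }

In Decl ::= ] Body ]: add FIRST(]) = { ] }.
In Args ::= Body * Args: add FIRST(* Args) = { * }.
Union: FOLLOW(Body) = { *, ] }.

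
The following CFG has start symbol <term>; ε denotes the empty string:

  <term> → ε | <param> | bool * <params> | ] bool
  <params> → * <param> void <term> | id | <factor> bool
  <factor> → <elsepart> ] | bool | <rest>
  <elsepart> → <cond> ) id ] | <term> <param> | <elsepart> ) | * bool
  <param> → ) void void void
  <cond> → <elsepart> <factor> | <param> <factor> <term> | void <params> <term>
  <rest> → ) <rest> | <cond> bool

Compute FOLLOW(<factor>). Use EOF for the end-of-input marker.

{ ), ], bool }

In <params> → <factor> bool: add FIRST(bool) = { bool }.
In <cond> → <elsepart> <factor>: <factor> is at the end, add FOLLOW(<cond>) = { ), bool }.
In <cond> → <param> <factor> <term>: add FIRST(<term>)\{ε} = { ), ], bool }.
  Since <term> is nullable, also add FOLLOW(<cond>) = { ), bool }.
Union: FOLLOW(<factor>) = { ), ], bool }.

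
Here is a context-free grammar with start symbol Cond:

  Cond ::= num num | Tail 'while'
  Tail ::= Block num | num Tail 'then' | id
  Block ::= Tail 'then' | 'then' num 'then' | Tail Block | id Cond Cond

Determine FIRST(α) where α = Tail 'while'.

{ 'then', id, num }

Add FIRST(Tail) = { 'then', id, num }; Tail is not nullable, stop.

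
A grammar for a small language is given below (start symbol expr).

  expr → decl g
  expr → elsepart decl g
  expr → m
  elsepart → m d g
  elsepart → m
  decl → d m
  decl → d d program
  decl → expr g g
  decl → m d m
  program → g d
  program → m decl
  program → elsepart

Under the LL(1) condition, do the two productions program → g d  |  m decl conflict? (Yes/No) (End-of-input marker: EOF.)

FIRST(g d) = { g } and FIRST(m decl) = { m }.
The FIRST sets are disjoint and neither alternative is nullable — no conflict.

No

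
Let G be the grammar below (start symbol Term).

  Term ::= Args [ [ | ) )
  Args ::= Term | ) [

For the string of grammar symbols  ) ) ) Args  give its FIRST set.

{ ) }

) is a terminal; add {)} and stop.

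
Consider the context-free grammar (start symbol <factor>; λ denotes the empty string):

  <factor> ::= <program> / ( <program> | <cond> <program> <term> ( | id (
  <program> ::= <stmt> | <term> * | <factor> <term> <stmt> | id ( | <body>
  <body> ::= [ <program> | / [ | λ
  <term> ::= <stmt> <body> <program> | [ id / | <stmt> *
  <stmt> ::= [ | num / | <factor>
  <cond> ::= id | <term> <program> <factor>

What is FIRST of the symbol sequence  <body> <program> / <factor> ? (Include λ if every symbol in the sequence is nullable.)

Add FIRST(<body>)\{λ} = { /, [ }; <body> is nullable, continue.
Add FIRST(<program>)\{λ} = { /, [, id, num }; <program> is nullable, continue.
/ is a terminal; add {/} and stop.

{ /, [, id, num }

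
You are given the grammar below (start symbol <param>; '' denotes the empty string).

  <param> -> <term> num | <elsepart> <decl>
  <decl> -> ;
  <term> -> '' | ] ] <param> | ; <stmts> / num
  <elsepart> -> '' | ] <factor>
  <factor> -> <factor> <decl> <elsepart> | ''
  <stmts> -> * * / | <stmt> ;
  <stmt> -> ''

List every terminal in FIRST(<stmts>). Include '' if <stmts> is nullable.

<stmts> -> * * / contributes {*}.
From <stmts> -> <stmt> ;: <stmt> nullable, take FIRST(<stmt>) ∪ {;} = { ; }.
Union: FIRST(<stmts>) = { *, ; }.

{ *, ; }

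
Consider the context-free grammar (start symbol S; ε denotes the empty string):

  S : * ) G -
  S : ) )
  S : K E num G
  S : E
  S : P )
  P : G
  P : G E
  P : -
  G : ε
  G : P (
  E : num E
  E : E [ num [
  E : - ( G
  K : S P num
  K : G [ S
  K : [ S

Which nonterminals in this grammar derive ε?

Directly nullable (have an ε-production): G.
P : G with every symbol nullable, so P is nullable.
No other nonterminal has a production whose RHS symbols are all nullable.

{ G, P }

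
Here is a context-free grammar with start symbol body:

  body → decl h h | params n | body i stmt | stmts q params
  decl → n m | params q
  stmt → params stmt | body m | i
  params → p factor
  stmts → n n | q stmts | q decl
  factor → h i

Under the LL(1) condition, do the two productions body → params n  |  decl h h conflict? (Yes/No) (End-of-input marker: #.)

FIRST(params n) = { p } and FIRST(decl h h) = { n, p }.
Both contain p, so the two alternatives are not disjoint — LL(1) conflict.

Yes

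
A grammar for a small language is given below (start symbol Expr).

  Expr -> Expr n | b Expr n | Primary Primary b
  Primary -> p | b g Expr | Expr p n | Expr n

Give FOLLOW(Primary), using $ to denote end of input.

{ b, p }

In Expr -> Primary Primary b: add FIRST(Primary b) = { b, p }.
In Expr -> Primary Primary b: add FIRST(b) = { b }.
Union: FOLLOW(Primary) = { b, p }.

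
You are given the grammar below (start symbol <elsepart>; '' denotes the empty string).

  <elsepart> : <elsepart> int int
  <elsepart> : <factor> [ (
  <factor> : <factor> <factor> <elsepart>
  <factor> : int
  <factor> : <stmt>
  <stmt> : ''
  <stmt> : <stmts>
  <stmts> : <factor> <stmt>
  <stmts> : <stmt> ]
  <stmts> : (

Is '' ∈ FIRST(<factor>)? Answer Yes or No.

Yes

<factor> : <stmt> and each of <stmt> is nullable, so <factor> ⇒* ''.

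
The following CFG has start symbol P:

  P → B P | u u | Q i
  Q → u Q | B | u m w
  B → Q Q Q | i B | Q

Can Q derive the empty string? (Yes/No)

No

No nonterminal in this grammar is nullable.
No production of Q has an RHS whose symbols are all nullable, so Q is not nullable.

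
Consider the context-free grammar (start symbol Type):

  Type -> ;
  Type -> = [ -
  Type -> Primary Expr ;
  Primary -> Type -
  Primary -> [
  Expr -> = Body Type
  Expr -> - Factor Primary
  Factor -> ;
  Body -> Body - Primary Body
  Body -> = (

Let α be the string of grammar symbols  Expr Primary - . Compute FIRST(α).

Add FIRST(Expr) = { -, = }; Expr is not nullable, stop.

{ -, = }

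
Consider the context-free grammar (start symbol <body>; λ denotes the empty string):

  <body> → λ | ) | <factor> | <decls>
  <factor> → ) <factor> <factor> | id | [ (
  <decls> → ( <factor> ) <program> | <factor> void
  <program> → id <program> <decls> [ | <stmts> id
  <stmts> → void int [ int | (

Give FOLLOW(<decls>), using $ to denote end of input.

In <body> → <decls>: <decls> is at the end, add FOLLOW(<body>) = { $ }.
In <program> → id <program> <decls> [: add FIRST([) = { [ }.
Union: FOLLOW(<decls>) = { $, [ }.

{ $, [ }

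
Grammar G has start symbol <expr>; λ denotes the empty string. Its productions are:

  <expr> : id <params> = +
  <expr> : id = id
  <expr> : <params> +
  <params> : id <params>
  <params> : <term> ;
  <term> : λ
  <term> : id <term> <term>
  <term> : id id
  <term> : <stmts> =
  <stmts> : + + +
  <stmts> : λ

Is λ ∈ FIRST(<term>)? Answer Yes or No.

<term> has an λ-production, so <term> ⇒ λ.

Yes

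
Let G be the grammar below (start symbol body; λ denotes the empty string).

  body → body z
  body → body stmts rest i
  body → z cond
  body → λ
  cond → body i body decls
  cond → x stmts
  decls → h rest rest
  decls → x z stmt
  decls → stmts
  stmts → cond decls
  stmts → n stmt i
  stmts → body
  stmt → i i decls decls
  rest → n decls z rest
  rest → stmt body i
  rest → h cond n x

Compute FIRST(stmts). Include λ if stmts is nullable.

{ h, i, n, x, z, λ }

From stmts → cond decls: add FIRST(cond) = { h, i, n, x, z }.
stmts → n stmt i contributes {n}.
From stmts → body: add FIRST(body) = { h, i, n, x, z, λ } (including λ since body is nullable).
Union: FIRST(stmts) = { h, i, n, x, z, λ }.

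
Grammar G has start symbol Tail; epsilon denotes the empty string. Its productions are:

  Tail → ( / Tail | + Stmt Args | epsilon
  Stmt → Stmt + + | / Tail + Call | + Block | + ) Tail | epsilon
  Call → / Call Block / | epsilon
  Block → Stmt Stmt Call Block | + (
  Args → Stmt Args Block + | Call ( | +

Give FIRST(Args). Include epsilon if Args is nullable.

{ (, +, / }

From Args → Stmt Args Block +: Stmt nullable, take FIRST(Stmt) ∪ FIRST(Args) = { (, +, / }.
From Args → Call (: Call nullable, take FIRST(Call) ∪ {(} = { (, / }.
Args → + contributes {+}.
Union: FIRST(Args) = { (, +, / }.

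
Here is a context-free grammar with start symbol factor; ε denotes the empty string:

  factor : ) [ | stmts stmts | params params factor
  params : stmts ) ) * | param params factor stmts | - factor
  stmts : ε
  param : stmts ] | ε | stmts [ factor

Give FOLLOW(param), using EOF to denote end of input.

In params : param params factor stmts: add FIRST(params factor stmts) = { ), -, [, ] }.
Union: FOLLOW(param) = { ), -, [, ] }.

{ ), -, [, ] }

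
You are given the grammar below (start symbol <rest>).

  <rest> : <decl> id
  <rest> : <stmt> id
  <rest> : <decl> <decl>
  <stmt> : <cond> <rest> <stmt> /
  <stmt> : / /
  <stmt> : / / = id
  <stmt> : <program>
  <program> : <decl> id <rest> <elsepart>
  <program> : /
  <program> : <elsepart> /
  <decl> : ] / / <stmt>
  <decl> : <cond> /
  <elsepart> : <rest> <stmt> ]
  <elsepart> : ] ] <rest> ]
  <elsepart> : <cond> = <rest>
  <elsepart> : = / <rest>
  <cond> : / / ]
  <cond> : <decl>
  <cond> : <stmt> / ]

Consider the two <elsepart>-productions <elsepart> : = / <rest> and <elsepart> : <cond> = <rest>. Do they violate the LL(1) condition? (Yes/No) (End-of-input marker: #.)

FIRST(= / <rest>) = { = } and FIRST(<cond> = <rest>) = { /, =, ] }.
Both contain =, so the two alternatives are not disjoint — LL(1) conflict.

Yes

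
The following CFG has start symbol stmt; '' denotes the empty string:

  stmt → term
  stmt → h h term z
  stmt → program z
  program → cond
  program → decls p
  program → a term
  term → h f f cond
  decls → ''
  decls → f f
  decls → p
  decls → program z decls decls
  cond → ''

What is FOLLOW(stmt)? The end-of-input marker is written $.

stmt is the start symbol, so $ ∈ FOLLOW(stmt).
Union: FOLLOW(stmt) = { $ }.

{ $ }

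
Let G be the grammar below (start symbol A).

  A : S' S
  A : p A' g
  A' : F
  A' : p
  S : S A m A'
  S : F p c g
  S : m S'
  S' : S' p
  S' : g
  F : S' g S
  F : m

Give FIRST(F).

{ g, m }

From F : S' g S: add FIRST(S') = { g }.
F : m contributes {m}.
Union: FIRST(F) = { g, m }.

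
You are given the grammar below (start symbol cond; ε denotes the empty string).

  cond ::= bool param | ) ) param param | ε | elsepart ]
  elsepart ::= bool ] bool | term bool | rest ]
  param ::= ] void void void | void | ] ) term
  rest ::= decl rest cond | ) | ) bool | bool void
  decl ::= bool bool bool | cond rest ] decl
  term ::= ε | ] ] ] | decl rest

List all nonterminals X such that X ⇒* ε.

Directly nullable (have an ε-production): cond, term.
No other nonterminal has a production whose RHS symbols are all nullable.

{ cond, term }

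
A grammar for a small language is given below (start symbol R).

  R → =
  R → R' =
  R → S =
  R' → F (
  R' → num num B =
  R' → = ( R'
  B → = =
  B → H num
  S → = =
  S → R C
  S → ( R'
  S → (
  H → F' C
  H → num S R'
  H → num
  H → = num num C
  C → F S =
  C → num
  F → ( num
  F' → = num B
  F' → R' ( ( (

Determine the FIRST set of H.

{ (, =, num }

From H → F' C: add FIRST(F') = { (, =, num }.
H → num S R' contributes {num}.
H → num contributes {num}.
H → = num num C contributes {=}.
Union: FIRST(H) = { (, =, num }.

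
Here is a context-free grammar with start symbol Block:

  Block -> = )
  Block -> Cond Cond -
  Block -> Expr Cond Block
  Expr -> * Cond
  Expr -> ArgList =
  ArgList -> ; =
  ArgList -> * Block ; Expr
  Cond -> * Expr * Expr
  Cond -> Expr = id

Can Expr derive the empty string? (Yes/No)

No nonterminal in this grammar is nullable.
No production of Expr has an RHS whose symbols are all nullable, so Expr is not nullable.

No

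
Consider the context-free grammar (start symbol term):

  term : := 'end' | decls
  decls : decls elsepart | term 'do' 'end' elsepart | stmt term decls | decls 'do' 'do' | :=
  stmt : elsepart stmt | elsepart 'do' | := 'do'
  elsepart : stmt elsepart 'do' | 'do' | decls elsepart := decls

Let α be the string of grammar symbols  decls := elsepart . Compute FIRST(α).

Add FIRST(decls) = { 'do', := }; decls is not nullable, stop.

{ 'do', := }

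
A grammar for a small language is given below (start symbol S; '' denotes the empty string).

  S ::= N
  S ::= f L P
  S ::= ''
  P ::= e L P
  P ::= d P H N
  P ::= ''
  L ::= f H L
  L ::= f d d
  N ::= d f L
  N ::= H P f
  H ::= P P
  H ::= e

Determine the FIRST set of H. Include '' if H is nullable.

{ d, e, '' }

From H ::= P P: P, P nullable, take FIRST(P) ∪ FIRST(P) = { d, e }; also '' since the whole RHS is nullable.
H ::= e contributes {e}.
Union: FIRST(H) = { d, e, '' }.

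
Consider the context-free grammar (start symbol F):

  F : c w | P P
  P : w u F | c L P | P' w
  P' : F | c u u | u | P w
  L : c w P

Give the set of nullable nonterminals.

No nonterminal has an empty production or an RHS whose symbols are all nullable.

{ } (none)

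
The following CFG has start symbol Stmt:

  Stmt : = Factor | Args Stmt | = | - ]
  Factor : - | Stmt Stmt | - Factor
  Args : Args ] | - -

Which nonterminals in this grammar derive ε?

No nonterminal has an empty production or an RHS whose symbols are all nullable.

{ } (none)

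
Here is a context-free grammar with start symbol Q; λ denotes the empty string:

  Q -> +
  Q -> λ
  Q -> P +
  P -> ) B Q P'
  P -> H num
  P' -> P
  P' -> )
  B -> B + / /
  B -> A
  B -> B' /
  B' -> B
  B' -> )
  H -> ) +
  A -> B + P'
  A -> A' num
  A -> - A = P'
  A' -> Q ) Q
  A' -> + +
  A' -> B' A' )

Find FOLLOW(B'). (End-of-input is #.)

{ ), +, -, / }

In B -> B' /: add FIRST(/) = { / }.
In A' -> B' A' ): add FIRST(A' )) = { ), +, - }.
Union: FOLLOW(B') = { ), +, -, / }.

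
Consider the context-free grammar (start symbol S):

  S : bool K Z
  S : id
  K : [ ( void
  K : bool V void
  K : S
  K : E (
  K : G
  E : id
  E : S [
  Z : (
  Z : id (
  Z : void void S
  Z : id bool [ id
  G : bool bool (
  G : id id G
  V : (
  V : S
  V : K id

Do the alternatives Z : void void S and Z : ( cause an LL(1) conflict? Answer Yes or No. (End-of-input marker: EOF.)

FIRST(void void S) = { void } and FIRST(() = { ( }.
The FIRST sets are disjoint and neither alternative is nullable — no conflict.

No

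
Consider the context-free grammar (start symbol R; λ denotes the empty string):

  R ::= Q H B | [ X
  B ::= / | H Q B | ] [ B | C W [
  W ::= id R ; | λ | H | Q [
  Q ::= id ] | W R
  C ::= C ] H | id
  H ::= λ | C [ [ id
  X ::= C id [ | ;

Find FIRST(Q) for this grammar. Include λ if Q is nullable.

Q ::= id ] contributes {id}.
From Q ::= W R: W nullable, take FIRST(W) ∪ FIRST(R) = { [, id }.
Union: FIRST(Q) = { [, id }.

{ [, id }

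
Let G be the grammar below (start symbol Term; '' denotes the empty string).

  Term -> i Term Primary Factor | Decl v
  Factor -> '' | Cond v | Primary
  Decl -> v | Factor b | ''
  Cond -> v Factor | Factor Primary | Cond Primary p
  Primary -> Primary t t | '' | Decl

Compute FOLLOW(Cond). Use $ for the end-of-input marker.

{ b, p, t, v }

In Factor -> Cond v: add FIRST(v) = { v }.
In Cond -> Cond Primary p: add FIRST(Primary p) = { b, p, t, v }.
Union: FOLLOW(Cond) = { b, p, t, v }.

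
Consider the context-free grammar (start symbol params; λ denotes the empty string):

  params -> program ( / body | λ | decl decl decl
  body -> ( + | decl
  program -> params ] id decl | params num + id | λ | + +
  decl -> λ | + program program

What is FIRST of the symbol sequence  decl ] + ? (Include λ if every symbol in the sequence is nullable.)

Add FIRST(decl)\{λ} = { + }; decl is nullable, continue.
] is a terminal; add {]} and stop.

{ +, ] }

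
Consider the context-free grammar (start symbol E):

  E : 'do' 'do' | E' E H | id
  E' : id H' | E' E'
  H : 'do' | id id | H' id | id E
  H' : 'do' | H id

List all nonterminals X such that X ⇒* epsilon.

{ } (none)

No nonterminal has an empty production or an RHS whose symbols are all nullable.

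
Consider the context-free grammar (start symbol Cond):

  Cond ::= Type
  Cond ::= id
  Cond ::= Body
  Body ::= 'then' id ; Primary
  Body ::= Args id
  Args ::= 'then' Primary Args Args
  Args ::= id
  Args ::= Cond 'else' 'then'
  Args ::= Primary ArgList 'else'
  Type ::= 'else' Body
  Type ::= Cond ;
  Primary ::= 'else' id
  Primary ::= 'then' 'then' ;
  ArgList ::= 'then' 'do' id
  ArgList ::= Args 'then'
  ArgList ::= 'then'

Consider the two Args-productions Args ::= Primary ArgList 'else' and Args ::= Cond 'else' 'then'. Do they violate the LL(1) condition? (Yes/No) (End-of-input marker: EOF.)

FIRST(Primary ArgList 'else') = { 'else', 'then' } and FIRST(Cond 'else' 'then') = { 'else', 'then', id }.
Both contain 'else', so the two alternatives are not disjoint — LL(1) conflict.

Yes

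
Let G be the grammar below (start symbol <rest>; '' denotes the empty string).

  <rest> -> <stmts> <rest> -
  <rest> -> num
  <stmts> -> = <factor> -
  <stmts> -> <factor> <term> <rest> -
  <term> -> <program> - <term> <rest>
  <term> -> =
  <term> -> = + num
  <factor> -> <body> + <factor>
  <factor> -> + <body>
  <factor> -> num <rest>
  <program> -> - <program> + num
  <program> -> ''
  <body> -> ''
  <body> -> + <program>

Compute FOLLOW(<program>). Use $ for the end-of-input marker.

In <term> -> <program> - <term> <rest>: add FIRST(- <term> <rest>) = { - }.
In <program> -> - <program> + num: add FIRST(+ num) = { + }.
In <body> -> + <program>: <program> is at the end, add FOLLOW(<body>) = { +, -, = }.
Union: FOLLOW(<program>) = { +, -, = }.

{ +, -, = }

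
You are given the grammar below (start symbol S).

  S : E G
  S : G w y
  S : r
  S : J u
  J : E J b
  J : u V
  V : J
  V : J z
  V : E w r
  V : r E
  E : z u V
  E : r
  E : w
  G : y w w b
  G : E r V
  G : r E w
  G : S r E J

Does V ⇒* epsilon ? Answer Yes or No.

No

No nonterminal in this grammar is nullable.
No production of V has an RHS whose symbols are all nullable, so V is not nullable.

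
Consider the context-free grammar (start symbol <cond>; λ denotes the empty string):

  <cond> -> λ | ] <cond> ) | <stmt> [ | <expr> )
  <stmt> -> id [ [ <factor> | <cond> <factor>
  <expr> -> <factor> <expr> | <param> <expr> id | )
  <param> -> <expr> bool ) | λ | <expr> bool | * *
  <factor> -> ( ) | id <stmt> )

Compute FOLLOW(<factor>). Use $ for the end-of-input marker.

{ (, ), *, [, id }

In <stmt> -> id [ [ <factor>: <factor> is at the end, add FOLLOW(<stmt>) = { ), [ }.
In <stmt> -> <cond> <factor>: <factor> is at the end, add FOLLOW(<stmt>) = { ), [ }.
In <expr> -> <factor> <expr>: add FIRST(<expr>) = { (, ), *, id }.
Union: FOLLOW(<factor>) = { (, ), *, [, id }.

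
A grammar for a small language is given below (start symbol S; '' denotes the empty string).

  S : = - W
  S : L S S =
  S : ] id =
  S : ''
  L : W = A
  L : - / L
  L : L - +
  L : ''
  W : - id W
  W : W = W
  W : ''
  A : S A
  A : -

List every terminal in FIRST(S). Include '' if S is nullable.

{ -, =, ], '' }

S : = - W contributes {=}.
From S : L S S =: L, S, S nullable, take FIRST(L) ∪ FIRST(S) ∪ FIRST(S) ∪ {=} = { -, =, ] }.
S : ] id = contributes {]}.
S : '' contributes ''.
Union: FIRST(S) = { -, =, ], '' }.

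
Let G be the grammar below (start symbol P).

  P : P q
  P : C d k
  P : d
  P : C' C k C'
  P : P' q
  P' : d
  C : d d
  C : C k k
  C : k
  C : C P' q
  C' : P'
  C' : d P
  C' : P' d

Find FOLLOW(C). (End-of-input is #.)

In P : C d k: add FIRST(d k) = { d }.
In P : C' C k C': add FIRST(k C') = { k }.
In C : C k k: add FIRST(k k) = { k }.
In C : C P' q: add FIRST(P' q) = { d }.
Union: FOLLOW(C) = { d, k }.

{ d, k }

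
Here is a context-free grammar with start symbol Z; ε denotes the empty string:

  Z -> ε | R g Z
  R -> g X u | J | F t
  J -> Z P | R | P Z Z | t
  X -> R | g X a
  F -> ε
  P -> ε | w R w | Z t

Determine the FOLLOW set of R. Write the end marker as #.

{ a, g, u, w }

In Z -> R g Z: add FIRST(g Z) = { g }.
In J -> R: R is at the end, add FOLLOW(J) = { a, g, u, w }.
In X -> R: R is at the end, add FOLLOW(X) = { a, u }.
In P -> w R w: add FIRST(w) = { w }.
Union: FOLLOW(R) = { a, g, u, w }.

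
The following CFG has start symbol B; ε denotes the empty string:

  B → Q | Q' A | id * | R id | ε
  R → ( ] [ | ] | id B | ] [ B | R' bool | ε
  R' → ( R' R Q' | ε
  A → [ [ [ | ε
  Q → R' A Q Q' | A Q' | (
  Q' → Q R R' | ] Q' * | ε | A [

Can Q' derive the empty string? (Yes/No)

Yes

Q' has an ε-production, so Q' ⇒ ε.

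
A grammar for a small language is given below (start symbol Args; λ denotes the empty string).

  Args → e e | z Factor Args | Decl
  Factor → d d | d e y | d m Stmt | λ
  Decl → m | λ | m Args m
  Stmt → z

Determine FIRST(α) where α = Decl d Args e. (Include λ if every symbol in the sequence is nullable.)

Add FIRST(Decl)\{λ} = { m }; Decl is nullable, continue.
d is a terminal; add {d} and stop.

{ d, m }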